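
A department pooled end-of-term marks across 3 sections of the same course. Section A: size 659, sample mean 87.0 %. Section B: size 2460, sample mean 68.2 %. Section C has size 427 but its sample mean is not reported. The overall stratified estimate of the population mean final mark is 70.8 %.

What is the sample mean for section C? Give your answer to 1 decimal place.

N = 659 + 2460 + 427 = 3546.
Overall total = μ·N = 70.8·3546 = 251056.8.
Subtract the known strata: 659·87.0 + 2460·68.2 = 225105.
Remaining total for section C: 251056.8 − 225105 = 25951.8.
Divide by its size: 25951.8 / 427 = 60.777... → 60.8.

60.8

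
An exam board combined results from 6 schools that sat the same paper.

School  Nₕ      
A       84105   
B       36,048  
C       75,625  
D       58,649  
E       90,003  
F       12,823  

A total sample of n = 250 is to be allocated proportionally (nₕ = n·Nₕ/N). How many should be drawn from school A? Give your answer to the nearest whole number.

N = 84105 + 36048 + 75625 + 58649 + 90003 + 12823 = 357253.
n_A = 250·84105/357253 = 58.855... → 59.

59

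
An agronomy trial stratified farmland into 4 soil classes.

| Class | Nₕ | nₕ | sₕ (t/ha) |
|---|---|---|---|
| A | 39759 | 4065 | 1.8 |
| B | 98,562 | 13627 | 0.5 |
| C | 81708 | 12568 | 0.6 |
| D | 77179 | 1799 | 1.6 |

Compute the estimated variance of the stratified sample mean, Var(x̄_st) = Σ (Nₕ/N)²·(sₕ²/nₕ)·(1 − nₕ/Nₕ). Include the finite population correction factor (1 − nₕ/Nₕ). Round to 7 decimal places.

0.0001101

N = 297208; Wₕ = Nₕ/N.
class A: (39759/297208)²·1.8²/4065·(1 − 4065/39759) = 0.0000128054
class B: (98562/297208)²·0.5²/13627·(1 − 13627/98562) = 0.0000017387
class C: (81708/297208)²·0.6²/12568·(1 − 12568/81708) = 0.0000018319
class D: (77179/297208)²·1.6²/1799·(1 − 1799/77179) = 0.0000937223
Sum = 0.0001100984 → 0.0001101.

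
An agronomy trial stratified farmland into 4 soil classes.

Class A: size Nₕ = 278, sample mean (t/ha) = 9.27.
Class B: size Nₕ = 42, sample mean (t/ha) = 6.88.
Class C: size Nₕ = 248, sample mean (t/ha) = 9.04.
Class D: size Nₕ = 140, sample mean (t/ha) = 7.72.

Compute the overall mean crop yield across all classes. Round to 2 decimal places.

8.74

N = 278 + 42 + 248 + 140 = 708.
Overall mean = Σ (Nₕ/N)·x̄ₕ — weight by population share, not a simple average.
Σ Nₕx̄ₕ = 278·9.27 + 42·6.88 + 248·9.04 + 140·7.72 = 2577.06 + 288.96 + 2241.92 + 1080.8 = 6188.74.
Divide by N: 6188.74 / 708 = 8.7412... → 8.74.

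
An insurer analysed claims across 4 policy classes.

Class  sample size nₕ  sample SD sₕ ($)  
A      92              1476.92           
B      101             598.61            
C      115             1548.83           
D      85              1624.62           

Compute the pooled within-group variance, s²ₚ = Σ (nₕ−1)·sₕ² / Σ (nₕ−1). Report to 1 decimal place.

1875350.8

Degrees of freedom: 91 + 100 + 114 + 84 = 389.
Σ(nₕ−1)sₕ² = 91·2181292.6864 + 100·358333.9321 + 114·2398874.3689 + 84·2639390.1444 = 729511477.8566.
s²ₚ = 729511477.8566 / 389 = 1875350.843... → 1875350.8.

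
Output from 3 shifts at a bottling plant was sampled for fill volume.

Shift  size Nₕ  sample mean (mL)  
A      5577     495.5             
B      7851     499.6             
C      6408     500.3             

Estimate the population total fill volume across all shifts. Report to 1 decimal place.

9891685.5

A: 5577·495.5 = 2763403.5
B: 7851·499.6 = 3922359.6
C: 6408·500.3 = 3205922.4
τ̂ = Σ Nₕx̄ₕ = 9891685.5.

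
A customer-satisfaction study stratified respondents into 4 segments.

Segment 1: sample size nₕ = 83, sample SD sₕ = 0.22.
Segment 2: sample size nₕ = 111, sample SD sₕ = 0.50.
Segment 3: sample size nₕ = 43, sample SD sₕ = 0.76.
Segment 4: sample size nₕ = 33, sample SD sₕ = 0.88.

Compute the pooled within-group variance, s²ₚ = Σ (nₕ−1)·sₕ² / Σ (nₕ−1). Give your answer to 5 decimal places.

Degrees of freedom: 82 + 110 + 42 + 32 = 266.
Σ(nₕ−1)sₕ² = 82·0.0484 + 110·0.25 + 42·0.5776 + 32·0.7744 = 80.5088.
s²ₚ = 80.5088 / 266 = 0.3026647... → 0.30266.

0.30266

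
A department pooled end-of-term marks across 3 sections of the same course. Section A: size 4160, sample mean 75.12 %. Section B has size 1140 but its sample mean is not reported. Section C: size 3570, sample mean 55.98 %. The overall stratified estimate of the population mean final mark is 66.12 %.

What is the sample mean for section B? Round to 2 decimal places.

65.03

Σ Nₕx̄ₕ = N·μ, so 1140·x̄_B = 8870·66.12 − (4160·75.12 + 3570·55.98).
= 586484.4 − 512347.8 = 74136.6.
x̄_B = 74136.6 / 1140 = 65.0321... → 65.03.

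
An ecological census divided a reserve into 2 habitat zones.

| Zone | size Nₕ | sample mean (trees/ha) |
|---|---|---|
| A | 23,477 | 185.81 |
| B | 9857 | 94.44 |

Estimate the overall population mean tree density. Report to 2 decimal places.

158.79

N = 23477 + 9857 = 33334.
Overall mean = Σ (Nₕ/N)·x̄ₕ — weight by population share, not a simple average.
Σ Nₕx̄ₕ = 23477·185.81 + 9857·94.44 = 4362261.37 + 930895.08 = 5293156.45.
Divide by N: 5293156.45 / 33334 = 158.7915... → 158.79.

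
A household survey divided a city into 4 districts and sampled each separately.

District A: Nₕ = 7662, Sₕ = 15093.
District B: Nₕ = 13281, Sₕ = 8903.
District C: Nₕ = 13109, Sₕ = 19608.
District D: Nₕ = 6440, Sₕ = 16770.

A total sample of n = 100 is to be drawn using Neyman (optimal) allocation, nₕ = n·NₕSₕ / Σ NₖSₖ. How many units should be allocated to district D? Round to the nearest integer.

Σ NₕSₕ = 7662·15093 + 13281·8903 + 13109·19608 + 6440·16770 = 598923381.
Share for D: 107998800/598923381 = 0.18032.
n_D = 100 × 0.18032 = 18.032... → 18.

18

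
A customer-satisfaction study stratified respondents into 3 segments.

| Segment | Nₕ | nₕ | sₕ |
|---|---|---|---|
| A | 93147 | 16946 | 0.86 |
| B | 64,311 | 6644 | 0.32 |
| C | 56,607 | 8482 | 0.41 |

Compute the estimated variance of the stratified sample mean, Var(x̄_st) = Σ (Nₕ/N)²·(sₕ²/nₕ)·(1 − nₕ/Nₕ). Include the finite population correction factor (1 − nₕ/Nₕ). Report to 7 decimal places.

0.0000092

N = 214065; Wₕ = Nₕ/N.
segment A: (93147/214065)²·0.86²/16946·(1 − 16946/93147) = 0.0000067603
segment B: (64311/214065)²·0.32²/6644·(1 − 6644/64311) = 0.0000012474
segment C: (56607/214065)²·0.41²/8482·(1 − 8482/56607) = 0.0000011782
Sum = 0.0000091859 → 0.0000092.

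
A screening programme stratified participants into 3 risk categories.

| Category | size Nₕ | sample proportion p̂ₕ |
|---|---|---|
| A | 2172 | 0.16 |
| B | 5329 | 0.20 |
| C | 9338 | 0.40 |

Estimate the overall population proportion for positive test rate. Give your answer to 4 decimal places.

N = 2172 + 5329 + 9338 = 16839.
Overall proportion = Σ (Nₕ/N)·p̂ₕ.
Σ Nₕp̂ₕ = 347.52 + 1065.8 + 3735.2 = 5148.52.
5148.52 / 16839 = 0.305750... → 0.3057.

0.3057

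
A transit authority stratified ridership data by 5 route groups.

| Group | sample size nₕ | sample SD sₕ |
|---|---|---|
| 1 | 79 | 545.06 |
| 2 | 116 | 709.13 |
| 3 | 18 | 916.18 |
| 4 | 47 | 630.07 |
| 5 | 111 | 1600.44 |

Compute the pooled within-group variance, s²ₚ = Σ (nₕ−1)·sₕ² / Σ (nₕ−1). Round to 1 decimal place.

1: (79−1)·545.06² = 78·297090.4036 = 23173051.4808
2: (116−1)·709.13² = 115·502865.3569 = 57829516.0435
3: (18−1)·916.18² = 17·839385.7924 = 14269558.4708
4: (47−1)·630.07² = 46·396988.2049 = 18261457.4254
5: (111−1)·1600.44² = 110·2561408.1936 = 281754901.296
Numerator = 395288484.7165; denominator = Σ(nₕ−1) = 366.
s²ₚ = 395288484.7165/366 = 1080023.182... → 1080023.2.

1080023.2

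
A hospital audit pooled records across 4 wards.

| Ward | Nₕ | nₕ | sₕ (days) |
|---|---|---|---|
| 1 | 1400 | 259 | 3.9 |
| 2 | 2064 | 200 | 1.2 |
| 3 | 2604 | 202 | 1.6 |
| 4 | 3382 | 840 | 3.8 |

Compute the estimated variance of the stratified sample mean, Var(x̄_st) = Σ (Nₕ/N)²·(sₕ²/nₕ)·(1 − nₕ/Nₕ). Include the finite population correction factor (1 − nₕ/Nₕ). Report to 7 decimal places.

N = 9450; Wₕ = Nₕ/N.
ward 1: (1400/9450)²·3.9²/259·(1 − 259/1400) = 0.0010504600
ward 2: (2064/9450)²·1.2²/200·(1 − 200/2064) = 0.0003101876
ward 3: (2604/9450)²·1.6²/202·(1 − 202/2604) = 0.0008876443
ward 4: (3382/9450)²·3.8²/840·(1 − 840/3382) = 0.0016549064
Sum = 0.0039031983 → 0.0039032.

0.0039032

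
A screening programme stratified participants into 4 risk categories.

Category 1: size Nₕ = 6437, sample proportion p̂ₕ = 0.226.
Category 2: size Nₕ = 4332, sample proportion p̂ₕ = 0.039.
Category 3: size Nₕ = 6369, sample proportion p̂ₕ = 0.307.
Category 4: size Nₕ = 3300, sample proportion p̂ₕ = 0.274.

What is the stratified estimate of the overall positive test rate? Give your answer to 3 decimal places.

0.219

N = 6437 + 4332 + 6369 + 3300 = 20438.
Overall proportion = Σ (Nₕ/N)·p̂ₕ.
Σ Nₕp̂ₕ = 1454.762 + 168.948 + 1955.283 + 904.2 = 4483.193.
4483.193 / 20438 = 0.21936... → 0.219.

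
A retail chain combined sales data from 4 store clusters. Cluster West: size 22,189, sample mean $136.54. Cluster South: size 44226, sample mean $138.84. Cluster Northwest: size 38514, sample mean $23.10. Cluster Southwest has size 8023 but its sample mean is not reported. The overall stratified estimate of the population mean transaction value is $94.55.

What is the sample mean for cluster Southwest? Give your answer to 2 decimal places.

77.27

N = 22189 + 44226 + 38514 + 8023 = 112952.
Overall total = μ·N = 94.55·112952 = 10679611.6.
Subtract the known strata: 22189·136.54 + 44226·138.84 + 38514·23.10 = 10059697.3.
Remaining total for cluster Southwest: 10679611.6 − 10059697.3 = 619914.3.
Divide by its size: 619914.3 / 8023 = 77.2671... → 77.27.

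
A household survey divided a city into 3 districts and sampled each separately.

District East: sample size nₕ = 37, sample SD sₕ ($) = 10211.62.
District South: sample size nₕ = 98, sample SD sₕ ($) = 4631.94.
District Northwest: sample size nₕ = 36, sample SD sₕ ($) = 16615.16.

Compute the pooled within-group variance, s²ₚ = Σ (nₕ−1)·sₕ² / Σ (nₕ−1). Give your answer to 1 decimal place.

92245980.7

East: (37−1)·10211.62² = 36·104277183.0244 = 3753978588.8784
South: (98−1)·4631.94² = 97·21454868.1636 = 2081122211.8692
Northwest: (36−1)·16615.16² = 35·276063541.8256 = 9662223963.896
Numerator = 15497324764.6436; denominator = Σ(nₕ−1) = 168.
s²ₚ = 15497324764.6436/168 = 92245980.742... → 92245980.7.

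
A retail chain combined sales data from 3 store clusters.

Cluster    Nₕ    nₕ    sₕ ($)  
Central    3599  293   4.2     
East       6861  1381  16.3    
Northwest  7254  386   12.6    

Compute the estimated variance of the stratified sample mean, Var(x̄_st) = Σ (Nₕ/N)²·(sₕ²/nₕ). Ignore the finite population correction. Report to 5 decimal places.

N = 17714; Wₕ = Nₕ/N.
cluster Central: (3599/17714)²·4.2²/293 = 0.00248520
cluster East: (6861/17714)²·16.3²/1381 = 0.02886178
cluster Northwest: (7254/17714)²·12.6²/386 = 0.06897244
Sum = 0.10031942 → 0.10032.

0.10032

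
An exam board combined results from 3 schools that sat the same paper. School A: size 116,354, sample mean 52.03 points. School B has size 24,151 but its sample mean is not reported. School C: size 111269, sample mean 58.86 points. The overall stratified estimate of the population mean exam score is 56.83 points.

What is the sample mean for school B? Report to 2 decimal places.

Σ Nₕx̄ₕ = N·μ, so 24151·x̄_B = 251774·56.83 − (116354·52.03 + 111269·58.86).
= 14308316.42 − 12603191.96 = 1705124.46.
x̄_B = 1705124.46 / 24151 = 70.6026... → 70.60.

70.60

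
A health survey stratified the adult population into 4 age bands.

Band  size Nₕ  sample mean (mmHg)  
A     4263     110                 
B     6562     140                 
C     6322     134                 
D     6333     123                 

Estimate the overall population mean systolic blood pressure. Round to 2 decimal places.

128.35

x̄_st = (Σ Nₕx̄ₕ) / (Σ Nₕ) = (4263·110 + 6562·140 + 6322·134 + 6333·123) / 23480
= 3013717 / 23480 = 128.3525... → 128.35.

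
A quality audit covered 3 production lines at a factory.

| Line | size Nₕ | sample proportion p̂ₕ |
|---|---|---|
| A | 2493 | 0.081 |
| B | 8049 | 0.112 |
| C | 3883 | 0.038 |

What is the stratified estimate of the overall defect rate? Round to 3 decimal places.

0.087

Wₕ = Nₕ/N with N = 14425: 0.1728, 0.5580, 0.2692.
p̂_st = 0.1728·0.081 + 0.5580·0.112 + 0.2692·0.038 ≈ 0.08672... → 0.087.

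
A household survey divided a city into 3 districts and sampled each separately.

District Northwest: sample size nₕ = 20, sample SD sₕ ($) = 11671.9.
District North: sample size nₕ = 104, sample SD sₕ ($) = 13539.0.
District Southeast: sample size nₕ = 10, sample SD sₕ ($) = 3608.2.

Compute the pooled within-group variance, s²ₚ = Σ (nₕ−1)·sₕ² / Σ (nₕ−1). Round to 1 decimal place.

164778392.1

Degrees of freedom: 19 + 103 + 9 = 131.
Σ(nₕ−1)sₕ² = 19·136233249.61 + 103·183304521 + 9·13019107.24 = 21585969370.75.
s²ₚ = 21585969370.75 / 131 = 164778392.143... → 164778392.1.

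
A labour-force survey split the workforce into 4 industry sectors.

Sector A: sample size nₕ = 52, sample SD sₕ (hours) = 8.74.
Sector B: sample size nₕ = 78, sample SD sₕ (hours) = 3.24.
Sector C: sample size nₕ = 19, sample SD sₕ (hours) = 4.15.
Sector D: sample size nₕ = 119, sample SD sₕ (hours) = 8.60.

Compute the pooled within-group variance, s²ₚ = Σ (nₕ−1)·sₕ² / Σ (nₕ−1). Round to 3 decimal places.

52.051

Degrees of freedom: 51 + 77 + 18 + 118 = 264.
Σ(nₕ−1)sₕ² = 51·76.3876 + 77·10.4976 + 18·17.2225 + 118·73.96 = 13741.3678.
s²ₚ = 13741.3678 / 264 = 52.05064... → 52.051.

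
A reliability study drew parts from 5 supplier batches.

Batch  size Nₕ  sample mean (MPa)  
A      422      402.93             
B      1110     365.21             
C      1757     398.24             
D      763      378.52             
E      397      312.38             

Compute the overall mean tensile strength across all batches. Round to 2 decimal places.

379.40

N = 4449; weights Wₕ = Nₕ/N = (0.0949, 0.2495, 0.3949, 0.1715, 0.0892).
x̄_st = Σ Wₕ·x̄ₕ = 0.0949·402.93 + 0.2495·365.21 + 0.3949·398.24 + 0.1715·378.52 + 0.0892·312.38 ≈ 379.4005...
→ 379.40.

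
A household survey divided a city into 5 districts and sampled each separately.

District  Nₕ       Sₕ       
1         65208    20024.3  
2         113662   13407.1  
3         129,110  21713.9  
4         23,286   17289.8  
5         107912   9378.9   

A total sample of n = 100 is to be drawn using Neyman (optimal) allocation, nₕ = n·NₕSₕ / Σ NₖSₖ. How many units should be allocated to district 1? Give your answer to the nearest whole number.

Σ NₕSₕ = 65208·20024.3 + 113662·13407.1 + 129110·21713.9 + 23286·17289.8 + 107912·9378.9 = 7047810123.2.
Share for 1: 1305744554.4/7047810123.2 = 0.18527.
n_1 = 100 × 0.18527 = 18.527... → 19.

19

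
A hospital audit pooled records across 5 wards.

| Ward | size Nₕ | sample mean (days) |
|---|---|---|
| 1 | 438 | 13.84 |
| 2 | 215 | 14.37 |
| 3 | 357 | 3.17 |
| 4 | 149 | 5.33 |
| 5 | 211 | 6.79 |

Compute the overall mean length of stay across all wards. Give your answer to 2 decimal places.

9.13

x̄_st = (Σ Nₕx̄ₕ) / (Σ Nₕ) = (438·13.84 + 215·14.37 + 357·3.17 + 149·5.33 + 211·6.79) / 1370
= 12510.02 / 1370 = 9.1314... → 9.13.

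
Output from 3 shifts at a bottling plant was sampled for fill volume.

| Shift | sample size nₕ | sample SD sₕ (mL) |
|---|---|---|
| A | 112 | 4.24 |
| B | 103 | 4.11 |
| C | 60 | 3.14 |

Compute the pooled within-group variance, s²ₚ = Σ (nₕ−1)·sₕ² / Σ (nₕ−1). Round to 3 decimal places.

A: (112−1)·4.24² = 111·17.9776 = 1995.5136
B: (103−1)·4.11² = 102·16.8921 = 1722.9942
C: (60−1)·3.14² = 59·9.8596 = 581.7164
Numerator = 4300.2242; denominator = Σ(nₕ−1) = 272.
s²ₚ = 4300.2242/272 = 15.80965... → 15.810.

15.810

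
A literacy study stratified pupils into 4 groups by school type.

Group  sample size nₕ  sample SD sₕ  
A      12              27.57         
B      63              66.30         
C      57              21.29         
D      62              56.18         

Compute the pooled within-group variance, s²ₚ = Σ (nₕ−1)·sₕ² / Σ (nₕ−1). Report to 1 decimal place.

A: (12−1)·27.57² = 11·760.1049 = 8361.1539
B: (63−1)·66.30² = 62·4395.69 = 272532.78
C: (57−1)·21.29² = 56·453.2641 = 25382.7896
D: (62−1)·56.18² = 61·3156.1924 = 192527.7364
Numerator = 498804.4599; denominator = Σ(nₕ−1) = 190.
s²ₚ = 498804.4599/190 = 2625.287... → 2625.3.

2625.3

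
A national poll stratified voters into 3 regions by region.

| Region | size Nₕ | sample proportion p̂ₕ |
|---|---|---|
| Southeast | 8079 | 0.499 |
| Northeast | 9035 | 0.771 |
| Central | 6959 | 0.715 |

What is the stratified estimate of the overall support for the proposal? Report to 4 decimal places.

N = 8079 + 9035 + 6959 = 24073.
Overall proportion = Σ (Nₕ/N)·p̂ₕ.
Σ Nₕp̂ₕ = 4031.421 + 6965.985 + 4975.685 = 15973.091.
15973.091 / 24073 = 0.663527... → 0.6635.

0.6635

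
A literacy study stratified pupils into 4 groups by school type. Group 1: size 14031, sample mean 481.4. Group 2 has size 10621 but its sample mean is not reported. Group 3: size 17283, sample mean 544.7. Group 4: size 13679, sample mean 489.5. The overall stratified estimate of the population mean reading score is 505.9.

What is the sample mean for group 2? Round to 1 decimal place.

496.3

Σ Nₕx̄ₕ = N·μ, so 10621·x̄_2 = 55614·505.9 − (14031·481.4 + 17283·544.7 + 13679·489.5).
= 28135122.6 − 22864444 = 5270678.6.
x̄_2 = 5270678.6 / 10621 = 496.251... → 496.3.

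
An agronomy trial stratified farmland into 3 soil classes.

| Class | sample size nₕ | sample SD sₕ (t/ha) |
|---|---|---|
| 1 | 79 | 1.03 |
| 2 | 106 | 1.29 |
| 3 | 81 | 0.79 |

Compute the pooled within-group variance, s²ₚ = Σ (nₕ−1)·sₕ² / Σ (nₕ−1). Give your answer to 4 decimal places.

Degrees of freedom: 78 + 105 + 80 = 263.
Σ(nₕ−1)sₕ² = 78·1.0609 + 105·1.6641 + 80·0.6241 = 307.4087.
s²ₚ = 307.4087 / 263 = 1.168854... → 1.1689.

1.1689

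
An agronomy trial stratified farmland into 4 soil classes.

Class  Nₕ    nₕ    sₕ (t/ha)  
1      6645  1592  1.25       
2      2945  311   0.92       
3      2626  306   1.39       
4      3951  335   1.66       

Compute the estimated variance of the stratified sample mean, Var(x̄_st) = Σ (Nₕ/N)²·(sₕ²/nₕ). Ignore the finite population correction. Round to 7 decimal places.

0.0009140

N = 16167; Wₕ = Nₕ/N.
class 1: (6645/16167)²·1.25²/1592 = 0.0001658090
class 2: (2945/16167)²·0.92²/311 = 0.0000903082
class 3: (2626/16167)²·1.39²/306 = 0.0001665861
class 4: (3951/16167)²·1.66²/335 = 0.0004912771
Sum = 0.0009139804 → 0.0009140.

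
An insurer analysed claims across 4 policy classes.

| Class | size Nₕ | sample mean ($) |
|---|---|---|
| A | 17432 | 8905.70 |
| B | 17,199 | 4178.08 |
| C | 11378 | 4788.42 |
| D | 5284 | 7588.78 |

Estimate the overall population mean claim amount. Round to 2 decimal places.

6271.51

N = 51293; weights Wₕ = Nₕ/N = (0.3399, 0.3353, 0.2218, 0.1030).
x̄_st = Σ Wₕ·x̄ₕ = 0.3399·8905.70 + 0.3353·4178.08 + 0.2218·4788.42 + 0.1030·7588.78 ≈ 6271.5130...
→ 6271.51.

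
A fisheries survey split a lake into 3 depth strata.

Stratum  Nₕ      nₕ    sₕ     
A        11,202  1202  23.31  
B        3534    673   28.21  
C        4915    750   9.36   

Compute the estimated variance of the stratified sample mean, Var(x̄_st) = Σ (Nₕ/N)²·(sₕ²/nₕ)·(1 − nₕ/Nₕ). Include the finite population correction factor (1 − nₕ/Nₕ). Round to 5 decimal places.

N = 19651; Wₕ = Nₕ/N.
stratum A: (11202/19651)²·23.31²/1202·(1 − 1202/11202) = 0.13113129
stratum B: (3534/19651)²·28.21²/673·(1 − 673/3534) = 0.03096037
stratum C: (4915/19651)²·9.36²/750·(1 − 750/4915) = 0.00619241
Sum = 0.16828407 → 0.16828.

0.16828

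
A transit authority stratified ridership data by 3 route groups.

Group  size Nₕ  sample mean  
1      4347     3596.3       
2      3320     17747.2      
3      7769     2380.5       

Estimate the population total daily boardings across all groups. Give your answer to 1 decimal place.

1: 4347·3596.3 = 15633116.1
2: 3320·17747.2 = 58920704
3: 7769·2380.5 = 18494104.5
τ̂ = Σ Nₕx̄ₕ = 93047924.6.

93047924.6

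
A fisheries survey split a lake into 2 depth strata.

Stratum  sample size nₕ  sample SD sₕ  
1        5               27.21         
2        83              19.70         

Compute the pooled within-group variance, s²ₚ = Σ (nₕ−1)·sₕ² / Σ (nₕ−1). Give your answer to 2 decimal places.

Degrees of freedom: 4 + 82 = 86.
Σ(nₕ−1)sₕ² = 4·740.3841 + 82·388.09 = 34784.9164.
s²ₚ = 34784.9164 / 86 = 404.4758... → 404.48.

404.48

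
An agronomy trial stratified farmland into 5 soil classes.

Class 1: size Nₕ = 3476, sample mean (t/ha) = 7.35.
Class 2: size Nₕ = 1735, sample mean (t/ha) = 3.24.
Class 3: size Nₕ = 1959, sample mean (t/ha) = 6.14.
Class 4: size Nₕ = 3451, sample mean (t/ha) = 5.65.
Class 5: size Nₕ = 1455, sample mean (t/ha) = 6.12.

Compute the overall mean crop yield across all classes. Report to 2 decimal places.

N = 12076; weights Wₕ = Nₕ/N = (0.2878, 0.1437, 0.1622, 0.2858, 0.1205).
x̄_st = Σ Wₕ·x̄ₕ = 0.2878·7.35 + 0.1437·3.24 + 0.1622·6.14 + 0.2858·5.65 + 0.1205·6.12 ≈ 5.9292...
→ 5.93.

5.93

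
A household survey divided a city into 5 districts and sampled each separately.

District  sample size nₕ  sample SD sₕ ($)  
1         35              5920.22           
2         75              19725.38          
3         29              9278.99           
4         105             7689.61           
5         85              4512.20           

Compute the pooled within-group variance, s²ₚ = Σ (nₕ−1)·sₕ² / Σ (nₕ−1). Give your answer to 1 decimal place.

1: (35−1)·5920.22² = 34·35049004.8484 = 1191666164.8456
2: (75−1)·19725.38² = 74·389090616.1444 = 28792705594.6856
3: (29−1)·9278.99² = 28·86099655.4201 = 2410790351.7628
4: (105−1)·7689.61² = 104·59130101.9521 = 6149530603.0184
5: (85−1)·4512.20² = 84·20359948.84 = 1710235702.56
Numerator = 40254928416.8724; denominator = Σ(nₕ−1) = 324.
s²ₚ = 40254928416.8724/324 = 124243606.225... → 124243606.2.

124243606.2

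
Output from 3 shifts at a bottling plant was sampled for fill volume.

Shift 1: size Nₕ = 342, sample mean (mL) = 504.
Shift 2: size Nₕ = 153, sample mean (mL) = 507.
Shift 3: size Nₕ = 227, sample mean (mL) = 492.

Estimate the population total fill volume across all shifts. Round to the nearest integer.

Population total = Σ Nₕ·x̄ₕ (each stratum's size times its mean).
342·504 + 153·507 + 227·492 = 172368 + 77571 + 111684 = 361623.

361623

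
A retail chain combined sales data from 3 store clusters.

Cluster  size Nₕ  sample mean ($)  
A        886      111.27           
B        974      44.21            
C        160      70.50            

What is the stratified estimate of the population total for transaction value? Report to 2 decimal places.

A: 886·111.27 = 98585.22
B: 974·44.21 = 43060.54
C: 160·70.50 = 11280
τ̂ = Σ Nₕx̄ₕ = 152925.76.

152925.76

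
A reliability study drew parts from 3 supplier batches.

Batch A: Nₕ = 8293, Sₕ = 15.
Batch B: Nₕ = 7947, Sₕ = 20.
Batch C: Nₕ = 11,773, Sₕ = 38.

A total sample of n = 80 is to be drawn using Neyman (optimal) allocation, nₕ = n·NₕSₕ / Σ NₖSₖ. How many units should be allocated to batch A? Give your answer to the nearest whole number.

14

A: NₕSₕ = 8293·15 = 124395
B: NₕSₕ = 7947·20 = 158940
C: NₕSₕ = 11773·38 = 447374
Σ NₕSₕ = 730709.
n_A = 80·124395/730709 = 13.619... → 14.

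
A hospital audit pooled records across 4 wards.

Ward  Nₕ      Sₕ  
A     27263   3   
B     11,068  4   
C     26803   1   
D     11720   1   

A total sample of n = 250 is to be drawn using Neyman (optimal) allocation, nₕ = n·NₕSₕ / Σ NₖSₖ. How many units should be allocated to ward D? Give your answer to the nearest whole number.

A: NₕSₕ = 27263·3 = 81789
B: NₕSₕ = 11068·4 = 44272
C: NₕSₕ = 26803·1 = 26803
D: NₕSₕ = 11720·1 = 11720
Σ NₕSₕ = 164584.
n_D = 250·11720/164584 = 17.802... → 18.

18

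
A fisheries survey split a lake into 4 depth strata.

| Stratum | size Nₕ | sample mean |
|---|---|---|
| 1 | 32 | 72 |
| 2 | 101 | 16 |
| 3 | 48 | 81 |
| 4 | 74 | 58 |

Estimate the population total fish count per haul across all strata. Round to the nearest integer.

1: 32·72 = 2304
2: 101·16 = 1616
3: 48·81 = 3888
4: 74·58 = 4292
τ̂ = Σ Nₕx̄ₕ = 12100.

12100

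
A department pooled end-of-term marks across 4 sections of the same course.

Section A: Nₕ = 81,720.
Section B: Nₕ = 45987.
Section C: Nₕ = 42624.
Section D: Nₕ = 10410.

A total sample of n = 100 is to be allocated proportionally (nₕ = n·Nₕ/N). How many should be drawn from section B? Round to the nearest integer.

25

Share of section B = 45987/180741 = 0.25444.
Allocate 100 × 0.25444 = 25.444... → 25.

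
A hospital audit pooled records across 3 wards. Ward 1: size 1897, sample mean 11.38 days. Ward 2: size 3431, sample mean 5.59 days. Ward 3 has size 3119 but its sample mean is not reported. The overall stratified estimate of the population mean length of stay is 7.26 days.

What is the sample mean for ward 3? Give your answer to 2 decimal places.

N = 1897 + 3431 + 3119 = 8447.
Overall total = μ·N = 7.26·8447 = 61325.22.
Subtract the known strata: 1897·11.38 + 3431·5.59 = 40767.15.
Remaining total for ward 3: 61325.22 − 40767.15 = 20558.07.
Divide by its size: 20558.07 / 3119 = 6.5912... → 6.59.

6.59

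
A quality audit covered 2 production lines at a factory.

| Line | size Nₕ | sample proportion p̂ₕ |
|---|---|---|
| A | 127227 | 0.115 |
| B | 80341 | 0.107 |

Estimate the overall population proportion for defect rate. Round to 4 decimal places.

N = 127227 + 80341 = 207568.
Overall proportion = Σ (Nₕ/N)·p̂ₕ.
Σ Nₕp̂ₕ = 14631.105 + 8596.487 = 23227.592.
23227.592 / 207568 = 0.111904... → 0.1119.

0.1119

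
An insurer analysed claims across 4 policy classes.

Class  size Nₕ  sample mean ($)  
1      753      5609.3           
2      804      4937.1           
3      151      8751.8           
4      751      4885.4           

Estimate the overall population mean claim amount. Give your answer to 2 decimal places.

x̄_st = (Σ Nₕx̄ₕ) / (Σ Nₕ) = (753·5609.3 + 804·4937.1 + 151·8751.8 + 751·4885.4) / 2459
= 13183688.5 / 2459 = 5361.4024... → 5361.40.

5361.40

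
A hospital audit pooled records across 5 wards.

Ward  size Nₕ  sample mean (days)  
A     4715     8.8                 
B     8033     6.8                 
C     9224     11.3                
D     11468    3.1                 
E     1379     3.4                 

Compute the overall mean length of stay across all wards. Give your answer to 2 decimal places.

N = 4715 + 8033 + 9224 + 11468 + 1379 = 34819.
The stratified mean weights each stratum mean by its population share Nₕ/N.
Σ Nₕx̄ₕ = 4715·8.8 + 8033·6.8 + 9224·11.3 + 11468·3.1 + 1379·3.4 = 41492 + 54624.4 + 104231.2 + 35550.8 + 4688.6 = 240587.
Divide by N: 240587 / 34819 = 6.9096... → 6.91.

6.91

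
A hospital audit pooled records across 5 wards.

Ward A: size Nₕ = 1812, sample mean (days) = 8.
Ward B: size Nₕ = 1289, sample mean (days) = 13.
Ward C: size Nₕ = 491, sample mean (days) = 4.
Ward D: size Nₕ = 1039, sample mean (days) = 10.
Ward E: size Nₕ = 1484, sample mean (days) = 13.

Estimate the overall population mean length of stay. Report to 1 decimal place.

10.3

x̄_st = (Σ Nₕx̄ₕ) / (Σ Nₕ) = (1812·8 + 1289·13 + 491·4 + 1039·10 + 1484·13) / 6115
= 62899 / 6115 = 10.286... → 10.3.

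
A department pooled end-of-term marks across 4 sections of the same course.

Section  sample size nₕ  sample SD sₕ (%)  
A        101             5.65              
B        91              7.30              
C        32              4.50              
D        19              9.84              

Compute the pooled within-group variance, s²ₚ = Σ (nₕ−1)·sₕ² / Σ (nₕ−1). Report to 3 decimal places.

43.343

Degrees of freedom: 100 + 90 + 31 + 18 = 239.
Σ(nₕ−1)sₕ² = 100·31.9225 + 90·53.29 + 31·20.25 + 18·96.8256 = 10358.9608.
s²ₚ = 10358.9608 / 239 = 43.34293... → 43.343.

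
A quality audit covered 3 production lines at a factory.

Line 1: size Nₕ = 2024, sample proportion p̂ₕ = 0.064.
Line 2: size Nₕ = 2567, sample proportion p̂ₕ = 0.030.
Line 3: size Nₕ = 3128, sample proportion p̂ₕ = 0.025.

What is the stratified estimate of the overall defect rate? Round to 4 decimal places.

0.0369

Wₕ = Nₕ/N with N = 7719: 0.2622, 0.3326, 0.4052.
p̂_st = 0.2622·0.064 + 0.3326·0.030 + 0.4052·0.025 ≈ 0.036889... → 0.0369.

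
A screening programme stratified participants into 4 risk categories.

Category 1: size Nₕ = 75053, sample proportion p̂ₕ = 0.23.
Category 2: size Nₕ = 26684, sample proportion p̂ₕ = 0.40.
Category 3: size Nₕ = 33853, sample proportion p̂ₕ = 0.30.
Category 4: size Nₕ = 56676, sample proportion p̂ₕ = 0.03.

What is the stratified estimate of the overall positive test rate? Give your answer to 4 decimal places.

0.2070

Wₕ = Nₕ/N with N = 192266: 0.3904, 0.1388, 0.1761, 0.2948.
p̂_st = 0.3904·0.23 + 0.1388·0.40 + 0.1761·0.30 + 0.2948·0.03 ≈ 0.206963... → 0.2070.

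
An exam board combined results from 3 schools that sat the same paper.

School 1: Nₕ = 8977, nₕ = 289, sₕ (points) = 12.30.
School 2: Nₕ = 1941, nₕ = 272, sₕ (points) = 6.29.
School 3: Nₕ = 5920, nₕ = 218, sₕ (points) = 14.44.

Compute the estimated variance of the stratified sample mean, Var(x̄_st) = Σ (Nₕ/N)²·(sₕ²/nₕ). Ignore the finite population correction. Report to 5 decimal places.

N = 16838; Wₕ = Nₕ/N.
school 1: (8977/16838)²·12.30²/289 = 0.14879688
school 2: (1941/16838)²·6.29²/272 = 0.00193287
school 3: (5920/16838)²·14.44²/218 = 0.11823343
Sum = 0.26896318 → 0.26896.

0.26896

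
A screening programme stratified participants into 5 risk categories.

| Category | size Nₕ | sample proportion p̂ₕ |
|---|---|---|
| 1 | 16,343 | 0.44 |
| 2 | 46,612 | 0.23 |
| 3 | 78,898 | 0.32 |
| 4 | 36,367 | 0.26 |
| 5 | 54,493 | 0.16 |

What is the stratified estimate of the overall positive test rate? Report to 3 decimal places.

0.264

N = 16343 + 46612 + 78898 + 36367 + 54493 = 232713.
Overall proportion = Σ (Nₕ/N)·p̂ₕ.
Σ Nₕp̂ₕ = 7190.92 + 10720.76 + 25247.36 + 9455.42 + 8718.88 = 61333.34.
61333.34 / 232713 = 0.26356... → 0.264.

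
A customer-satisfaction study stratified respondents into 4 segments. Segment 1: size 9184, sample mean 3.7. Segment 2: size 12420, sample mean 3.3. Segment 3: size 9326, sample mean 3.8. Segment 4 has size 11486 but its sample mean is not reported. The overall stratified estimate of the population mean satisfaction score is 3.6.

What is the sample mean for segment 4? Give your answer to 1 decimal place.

3.7

Σ Nₕx̄ₕ = N·μ, so 11486·x̄_4 = 42416·3.6 − (9184·3.7 + 12420·3.3 + 9326·3.8).
= 152697.6 − 110405.6 = 42292.
x̄_4 = 42292 / 11486 = 3.682... → 3.7.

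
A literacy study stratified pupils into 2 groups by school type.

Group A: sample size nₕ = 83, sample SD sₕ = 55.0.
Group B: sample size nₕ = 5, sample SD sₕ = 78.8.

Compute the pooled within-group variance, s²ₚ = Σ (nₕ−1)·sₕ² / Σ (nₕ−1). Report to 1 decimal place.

3173.1

A: (83−1)·55.0² = 82·3025 = 248050
B: (5−1)·78.8² = 4·6209.44 = 24837.76
Numerator = 272887.76; denominator = Σ(nₕ−1) = 86.
s²ₚ = 272887.76/86 = 3173.113... → 3173.1.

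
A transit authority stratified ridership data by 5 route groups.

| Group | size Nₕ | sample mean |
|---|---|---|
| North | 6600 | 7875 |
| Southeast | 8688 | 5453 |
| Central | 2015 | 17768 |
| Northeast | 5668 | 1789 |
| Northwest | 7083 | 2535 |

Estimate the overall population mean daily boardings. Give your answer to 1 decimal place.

x̄_st = (Σ Nₕx̄ₕ) / (Σ Nₕ) = (6600·7875 + 8688·5453 + 2015·17768 + 5668·1789 + 7083·2535) / 30054
= 163248641 / 30054 = 5431.844... → 5431.8.

5431.8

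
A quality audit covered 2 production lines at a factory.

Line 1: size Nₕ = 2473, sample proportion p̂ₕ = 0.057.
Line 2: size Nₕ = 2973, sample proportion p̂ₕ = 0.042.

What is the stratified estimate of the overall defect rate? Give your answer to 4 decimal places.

N = 2473 + 2973 = 5446.
Overall proportion = Σ (Nₕ/N)·p̂ₕ.
Σ Nₕp̂ₕ = 140.961 + 124.866 = 265.827.
265.827 / 5446 = 0.048811... → 0.0488.

0.0488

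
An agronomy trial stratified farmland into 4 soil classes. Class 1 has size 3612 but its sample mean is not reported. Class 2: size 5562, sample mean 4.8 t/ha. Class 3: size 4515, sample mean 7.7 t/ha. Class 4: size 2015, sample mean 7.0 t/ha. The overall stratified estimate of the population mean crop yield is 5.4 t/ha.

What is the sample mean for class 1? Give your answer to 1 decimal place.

N = 3612 + 5562 + 4515 + 2015 = 15704.
Overall total = μ·N = 5.4·15704 = 84801.6.
Subtract the known strata: 5562·4.8 + 4515·7.7 + 2015·7.0 = 75568.1.
Remaining total for class 1: 84801.6 − 75568.1 = 9233.5.
Divide by its size: 9233.5 / 3612 = 2.556... → 2.6.

2.6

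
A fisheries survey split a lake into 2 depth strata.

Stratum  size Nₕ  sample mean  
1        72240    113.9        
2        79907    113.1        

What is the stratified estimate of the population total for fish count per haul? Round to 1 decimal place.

17265617.7

Estimate total by summing Nₕ·x̄ₕ over strata.
72240·113.9 + 79907·113.1 = 8228136 + 9037481.7 = 17265617.7.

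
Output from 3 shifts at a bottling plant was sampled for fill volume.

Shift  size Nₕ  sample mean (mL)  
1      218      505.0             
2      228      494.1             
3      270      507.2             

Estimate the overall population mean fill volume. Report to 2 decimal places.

502.36

N = 716; weights Wₕ = Nₕ/N = (0.3045, 0.3184, 0.3771).
x̄_st = Σ Wₕ·x̄ₕ = 0.3045·505.0 + 0.3184·494.1 + 0.3771·507.2 ≈ 502.3587...
→ 502.36.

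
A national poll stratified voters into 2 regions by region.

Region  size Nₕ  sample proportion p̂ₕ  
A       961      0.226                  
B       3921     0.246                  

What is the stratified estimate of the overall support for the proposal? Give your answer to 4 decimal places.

0.2421

Wₕ = Nₕ/N with N = 4882: 0.1968, 0.8032.
p̂_st = 0.1968·0.226 + 0.8032·0.246 ≈ 0.242063... → 0.2421.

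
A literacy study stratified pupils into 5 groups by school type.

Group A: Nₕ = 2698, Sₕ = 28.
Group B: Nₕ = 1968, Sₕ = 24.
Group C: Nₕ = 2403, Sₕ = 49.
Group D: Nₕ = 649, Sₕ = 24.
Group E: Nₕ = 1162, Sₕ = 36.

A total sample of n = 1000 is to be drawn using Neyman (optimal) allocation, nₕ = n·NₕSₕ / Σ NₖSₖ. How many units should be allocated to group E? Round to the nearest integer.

140

Σ NₕSₕ = 2698·28 + 1968·24 + 2403·49 + 649·24 + 1162·36 = 297931.
Share for E: 41832/297931 = 0.14041.
n_E = 1000 × 0.14041 = 140.408... → 140.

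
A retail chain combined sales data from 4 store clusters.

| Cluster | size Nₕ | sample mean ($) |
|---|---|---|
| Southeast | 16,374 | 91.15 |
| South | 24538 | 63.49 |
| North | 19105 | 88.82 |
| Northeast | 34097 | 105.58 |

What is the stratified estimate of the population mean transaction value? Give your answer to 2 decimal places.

N = 94114; weights Wₕ = Nₕ/N = (0.1740, 0.2607, 0.2030, 0.3623).
x̄_st = Σ Wₕ·x̄ₕ = 0.1740·91.15 + 0.2607·63.49 + 0.2030·88.82 + 0.3623·105.58 ≈ 88.6932...
→ 88.69.

88.69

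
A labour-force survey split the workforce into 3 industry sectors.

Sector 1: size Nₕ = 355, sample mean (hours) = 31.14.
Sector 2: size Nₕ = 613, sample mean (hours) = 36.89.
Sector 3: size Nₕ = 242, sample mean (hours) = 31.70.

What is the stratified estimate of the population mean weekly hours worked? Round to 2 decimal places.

N = 355 + 613 + 242 = 1210.
Weight each subgroup mean by Nₕ/N and sum.
Σ Nₕx̄ₕ = 355·31.14 + 613·36.89 + 242·31.70 = 11054.7 + 22613.57 + 7671.4 = 41339.67.
Divide by N: 41339.67 / 1210 = 34.1650... → 34.17.

34.17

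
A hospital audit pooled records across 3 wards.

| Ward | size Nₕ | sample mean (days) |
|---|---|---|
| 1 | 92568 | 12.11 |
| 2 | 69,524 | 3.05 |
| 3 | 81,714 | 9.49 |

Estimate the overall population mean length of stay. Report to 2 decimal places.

8.65

N = 243806; weights Wₕ = Nₕ/N = (0.3797, 0.2852, 0.3352).
x̄_st = Σ Wₕ·x̄ₕ = 0.3797·12.11 + 0.2852·3.05 + 0.3352·9.49 ≈ 8.6483...
→ 8.65.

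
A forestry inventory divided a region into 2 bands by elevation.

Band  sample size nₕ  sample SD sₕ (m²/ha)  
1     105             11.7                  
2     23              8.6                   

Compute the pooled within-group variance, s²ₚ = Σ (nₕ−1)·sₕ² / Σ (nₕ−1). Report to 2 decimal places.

125.90

Degrees of freedom: 104 + 22 = 126.
Σ(nₕ−1)sₕ² = 104·136.89 + 22·73.96 = 15863.68.
s²ₚ = 15863.68 / 126 = 125.9022... → 125.90.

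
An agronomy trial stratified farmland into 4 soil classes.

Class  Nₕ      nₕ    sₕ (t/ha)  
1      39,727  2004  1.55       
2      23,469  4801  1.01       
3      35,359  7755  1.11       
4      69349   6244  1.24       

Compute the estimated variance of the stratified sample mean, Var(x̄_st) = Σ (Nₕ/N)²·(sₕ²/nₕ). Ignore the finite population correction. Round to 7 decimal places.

N = 167904; Wₕ = Nₕ/N.
class 1: (39727/167904)²·1.55²/2004 = 0.0000671143
class 2: (23469/167904)²·1.01²/4801 = 0.0000041512
class 3: (35359/167904)²·1.11²/7755 = 0.0000070460
class 4: (69349/167904)²·1.24²/6244 = 0.0000420087
Sum = 0.0001203202 → 0.0001203.

0.0001203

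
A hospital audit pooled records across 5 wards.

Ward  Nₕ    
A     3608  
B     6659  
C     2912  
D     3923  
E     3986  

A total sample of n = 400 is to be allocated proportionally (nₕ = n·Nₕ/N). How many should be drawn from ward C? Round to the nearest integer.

Share of ward C = 2912/21088 = 0.13809.
Allocate 400 × 0.13809 = 55.235... → 55.

55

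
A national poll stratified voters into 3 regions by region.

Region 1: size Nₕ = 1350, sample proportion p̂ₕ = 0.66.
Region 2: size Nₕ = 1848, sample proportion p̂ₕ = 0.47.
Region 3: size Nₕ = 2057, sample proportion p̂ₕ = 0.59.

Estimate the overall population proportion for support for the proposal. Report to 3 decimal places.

0.566

N = 1350 + 1848 + 2057 = 5255.
Overall proportion = Σ (Nₕ/N)·p̂ₕ.
Σ Nₕp̂ₕ = 891 + 868.56 + 1213.63 = 2973.19.
2973.19 / 5255 = 0.56578... → 0.566.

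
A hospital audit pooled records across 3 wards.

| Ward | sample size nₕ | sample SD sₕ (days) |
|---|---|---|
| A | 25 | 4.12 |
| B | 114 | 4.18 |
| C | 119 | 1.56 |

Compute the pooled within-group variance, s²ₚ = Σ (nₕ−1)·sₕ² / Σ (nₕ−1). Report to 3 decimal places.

Degrees of freedom: 24 + 113 + 118 = 255.
Σ(nₕ−1)sₕ² = 24·16.9744 + 113·17.4724 + 118·2.4336 = 2668.9316.
s²ₚ = 2668.9316 / 255 = 10.46640... → 10.466.

10.466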